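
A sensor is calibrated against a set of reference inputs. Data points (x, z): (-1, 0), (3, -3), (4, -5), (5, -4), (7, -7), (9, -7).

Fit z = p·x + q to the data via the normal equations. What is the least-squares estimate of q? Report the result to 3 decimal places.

Sums needed: Σx·x = 181, Σx = 27, Σ1 = 6.
Right-hand side: Σx·z = -161, Σz = -26.
AᵀA·[p, q]ᵀ = Aᵀz becomes [[181, 27]; [27, 6]]·[p, q]ᵀ = [-161, -26]ᵀ.
Eliminating q: 6·(row 1) − 27·(row 2) gives 357·p = 6·(-161) − 27·(-26) = -264, so p = -88/119.
Then q = ((-26) − 27·(-88/119))/6 = -359/357.

q = -1.006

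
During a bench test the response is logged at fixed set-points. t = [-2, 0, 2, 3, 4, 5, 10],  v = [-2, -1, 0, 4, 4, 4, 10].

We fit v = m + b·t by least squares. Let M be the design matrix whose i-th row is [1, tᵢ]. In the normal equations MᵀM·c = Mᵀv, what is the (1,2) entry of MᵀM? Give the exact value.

22

Row 1 ↔ basis 1, column 2 ↔ basis t, so (MᵀM)_{1,2} = Σᵢ t = (1)·(-2) + (1)·(0) + (1)·(2) + (1)·(3) + (1)·(4) + (1)·(5) + (1)·(10) = 22.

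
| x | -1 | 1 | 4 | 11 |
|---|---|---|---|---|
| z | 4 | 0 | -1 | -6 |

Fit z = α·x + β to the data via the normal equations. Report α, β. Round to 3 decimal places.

α = -0.758, β = 2.094

Forming AᵀA = [[139, 15]; [15, 4]] and Aᵀz = [-74, -3]ᵀ gives AᵀA·[α, β]ᵀ = Aᵀz.
Eliminating β: 4·(row 1) − 15·(row 2) gives 331·α = 4·(-74) − 15·(-3) = -251, so α = -251/331.
Then β = ((-3) − 15·(-251/331))/4 = 693/331.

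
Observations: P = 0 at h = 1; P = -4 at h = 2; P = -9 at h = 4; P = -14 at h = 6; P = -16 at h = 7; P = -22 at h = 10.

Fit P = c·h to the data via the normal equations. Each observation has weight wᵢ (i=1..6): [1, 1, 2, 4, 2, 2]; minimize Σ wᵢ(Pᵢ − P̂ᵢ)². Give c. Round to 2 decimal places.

c = -2.25

The normal system XᵀWX·[c]ᵀ = XᵀWP is [[479]]·[c]ᵀ = [-1080]ᵀ.
c = (-1080)/479 = -2.2547.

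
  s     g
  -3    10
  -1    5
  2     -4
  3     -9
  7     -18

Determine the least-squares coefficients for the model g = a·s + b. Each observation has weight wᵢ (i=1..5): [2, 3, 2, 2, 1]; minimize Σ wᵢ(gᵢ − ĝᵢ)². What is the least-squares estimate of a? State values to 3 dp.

Entries of XᵀWX: Σwᵢ·s·s = 96, Σwᵢ·s = 8, Σwᵢ·1 = 10.
For XᵀWg: Σwᵢ·s·g = -271, Σwᵢ·g = -9.
So XᵀWX·[a, b]ᵀ = XᵀWg: [[96, 8]; [8, 10]]·[a, b]ᵀ = [-271, -9]ᵀ.
Determinant 96·10 − 8² = 896.
a = ((-271)·10 − 8·(-9))/896 = -1319/448; b = (96·(-9) − 8·(-271))/896 = 163/112.

a = -2.944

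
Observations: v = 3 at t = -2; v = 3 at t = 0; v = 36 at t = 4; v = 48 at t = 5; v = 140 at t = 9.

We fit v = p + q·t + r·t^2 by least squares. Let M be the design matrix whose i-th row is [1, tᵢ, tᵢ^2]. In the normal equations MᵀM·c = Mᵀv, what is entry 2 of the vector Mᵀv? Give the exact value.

Entry 2 ↔ basis t, so (Mᵀv)_{2} = Σᵢ (t)·vᵢ = (-2)·(3) + (0)·(3) + (4)·(36) + (5)·(48) + (9)·(140) = 1638.

1638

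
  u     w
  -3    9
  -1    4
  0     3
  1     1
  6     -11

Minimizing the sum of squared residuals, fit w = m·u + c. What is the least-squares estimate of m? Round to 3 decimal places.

m = -2.204

Entries of MᵀM: Σu·u = 47, Σu = 3, Σ1 = 5.
Moment sums: Σu·w = -96, Σw = 6.
Normal equations: [[47, 3]; [3, 5]]·[m, c]ᵀ = [-96, 6]ᵀ.
Δ = 47·5 − 3² = 226.
m = ((-96)·5 − 3·6)/226 = -249/113; c = (47·6 − 3·(-96))/226 = 285/113.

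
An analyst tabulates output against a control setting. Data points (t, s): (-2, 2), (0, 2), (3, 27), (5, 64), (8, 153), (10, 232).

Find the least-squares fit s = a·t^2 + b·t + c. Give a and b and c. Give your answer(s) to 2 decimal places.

a = 2.04, b = 2.75, c = 0.34

Setting ∂/∂a … = 0 gives: 14818·a + 1656·b + 202·c = 34843;  1656·a + 202·b + 24·c = 3941;  202·a + 24·b + 6·c = 480.
(Σt^2·t^2 = 14818, Σt^2·t = 1656, Σt^2 = 202, Σt·t = 202, Σt = 24, Σ1 = 6, Σt^2·s = 34843, Σt·s = 3941, Σs = 480.)
Solving the 3×3 system (Gaussian elimination) gives a = 1509/740, b = 53977/19610, c = 2645/7844.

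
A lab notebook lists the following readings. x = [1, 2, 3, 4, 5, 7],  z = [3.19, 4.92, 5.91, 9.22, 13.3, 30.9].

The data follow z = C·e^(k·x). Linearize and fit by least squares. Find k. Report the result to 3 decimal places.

With ln zᵢ as the transformed response and xᵢ as the regressor:
Σx = 22.0000, Σ(x)² = 104.0000, Σln z = 12.7699, Σx·ln z = 55.5162.
Normal system: [[104.0000, 22.0000]; [22.0000, 6]]·[k, ln C]ᵀ = [55.5162, 12.7699]ᵀ.
Δ = 104.0000·6 − (22.0000)² = 140.0000; k = (55.5162·6 − 22.0000·12.7699)/140.0000 = 0.37257, ln C = (104.0000·12.7699 − 22.0000·55.5162)/140.0000 = 0.76222.

k = 0.373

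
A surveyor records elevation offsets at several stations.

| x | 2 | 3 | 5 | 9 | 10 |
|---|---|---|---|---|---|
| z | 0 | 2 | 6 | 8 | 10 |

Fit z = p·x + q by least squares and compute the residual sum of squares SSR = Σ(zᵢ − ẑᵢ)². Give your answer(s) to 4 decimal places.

SSR = 4.3937

Sums needed: Σx·x = 219, Σx = 29, Σ1 = 5.
For Aᵀz: Σx·z = 208, Σz = 26.
So AᵀA·[p, q]ᵀ = Aᵀz: [[219, 29]; [29, 5]]·[p, q]ᵀ = [208, 26]ᵀ.
Eliminating q: 5·(row 1) − 29·(row 2) gives 254·p = 5·208 − 29·26 = 286, so p = 143/127.
Then q = (26 − 29·(143/127))/5 = -169/127.
Residuals: -117/127, -6/127, 216/127, -102/127, 9/127; SSR = 558/127.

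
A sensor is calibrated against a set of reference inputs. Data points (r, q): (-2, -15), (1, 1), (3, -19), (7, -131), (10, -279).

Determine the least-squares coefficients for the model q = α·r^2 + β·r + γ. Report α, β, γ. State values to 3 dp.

α = -3.032, β = 2.261, γ = 1.665

Sums needed: Σr^2·r^2 = 12499, Σr^2·r = 1363, Σr^2 = 163, Σr·r = 163, Σr = 19, Σ1 = 5.
Moment sums: Σr^2·q = -34549, Σr·q = -3733, Σq = -443.
XᵀX·[α, β, γ]ᵀ = Xᵀq becomes [[12499, 1363, 163]; [1363, 163, 19]; [163, 19, 5]]·[α, β, γ]ᵀ = [-34549, -3733, -443]ᵀ.
Row-reducing yields α = -5237/1727, β = 355/157, γ = 2875/1727.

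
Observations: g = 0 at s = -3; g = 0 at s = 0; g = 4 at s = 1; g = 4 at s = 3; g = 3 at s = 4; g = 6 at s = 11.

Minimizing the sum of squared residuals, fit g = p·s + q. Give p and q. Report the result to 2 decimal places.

p = 0.43, q = 1.69

Sums needed: Σs·s = 156, Σs = 16, Σ1 = 6.
And Σs·g = 94, Σg = 17.
det = 156·6 − 16² = 680.
p = (94·6 − 16·17)/680 = 73/170; q = (156·17 − 16·94)/680 = 287/170.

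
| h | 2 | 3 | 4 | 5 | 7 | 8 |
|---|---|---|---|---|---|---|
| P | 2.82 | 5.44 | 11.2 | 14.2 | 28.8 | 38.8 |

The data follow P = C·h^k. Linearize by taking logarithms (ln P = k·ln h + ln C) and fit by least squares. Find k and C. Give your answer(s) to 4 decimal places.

Let Y = ln P. Fitting Y = k·ln h + ln C by least squares:
Σln h = 8.8128, Σ(ln h)² = 14.3101, Σln P = 14.8185, Σln h·ln P = 24.3453.
Equations: 14.3101·k + 8.8128·ln C = 24.3453;  8.8128·k + 6·ln C = 14.8185.
Solving (det = 8.1947): k = 1.88889, ln C = -0.30466, so C = exp(-0.30466) = 0.73737.

k = 1.8889, C = 0.7374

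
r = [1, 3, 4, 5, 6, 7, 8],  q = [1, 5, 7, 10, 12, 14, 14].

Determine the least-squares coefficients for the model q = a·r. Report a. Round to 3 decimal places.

a = 1.880

From the data, Σr·r = 200.
For Mᵀq: Σr·q = 376.
Hence a = 376 / 200 ≈ 1.88.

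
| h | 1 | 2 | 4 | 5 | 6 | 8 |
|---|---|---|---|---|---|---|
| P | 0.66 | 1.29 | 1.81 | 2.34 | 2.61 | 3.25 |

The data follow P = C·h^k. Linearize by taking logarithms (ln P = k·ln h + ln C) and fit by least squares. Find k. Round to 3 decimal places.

With ln Pᵢ as the transformed response and ln hᵢ as the regressor:
Σln h = 7.5601, Σ(ln h)² = 12.5270, Σln P = 3.4206, Σln h·ln P = 6.5372.
Equations: 12.5270·k + 7.5601·ln C = 6.5372;  7.5601·k + 6·ln C = 3.4206.
Slope k = (n·Σln h·ln P − Σln h·Σln P)/(n·Σ(ln h)² − (Σln h)²) = (6·6.5372 − 7.5601·3.4206)/18.0074 = 0.74208; ln C = (Σln P − k·Σln h)/n = -0.36493.

k = 0.742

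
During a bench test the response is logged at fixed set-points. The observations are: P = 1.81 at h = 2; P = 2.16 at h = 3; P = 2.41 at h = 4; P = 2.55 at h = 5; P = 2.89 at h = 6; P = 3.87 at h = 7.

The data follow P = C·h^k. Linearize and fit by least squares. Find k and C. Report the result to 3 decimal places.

Linearized form: ln P = k·ln h + ln C. From the 6 transformed points,
Σln h = 8.5252, Σ(ln h)² = 13.1965, Σln P = 5.5937, Σln h·ln P = 8.5181.
Equations: 13.1965·k + 8.5252·ln C = 8.5181;  8.5252·k + 6·ln C = 5.5937.
Solving (det = 6.5005): k = 0.52642, ln C = 0.18431, so C = exp(0.18431) = 1.20239.

k = 0.526, C = 1.202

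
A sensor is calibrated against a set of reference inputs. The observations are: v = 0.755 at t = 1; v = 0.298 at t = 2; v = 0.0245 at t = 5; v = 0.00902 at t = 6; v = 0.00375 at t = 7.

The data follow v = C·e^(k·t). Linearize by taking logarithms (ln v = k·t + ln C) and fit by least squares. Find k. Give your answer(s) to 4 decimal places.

Taking logs, ln v = k·t + ln C, so regress ln v on t.
Σt = 21.0000, Σ(t)² = 115.0000, Σln v = -15.4951, Σt·ln v = -88.5996.
Equations: 115.0000·k + 21.0000·ln C = -88.5996;  21.0000·k + 5·ln C = -15.4951.
Slope k = (n·Σt·ln v − Σt·Σln v)/(n·Σ(t)² − (Σt)²) = (5·-88.5996 − 21.0000·-15.4951)/134.0000 = -0.87762; ln C = (Σln v − k·Σt)/n = 0.58699.

k = -0.8776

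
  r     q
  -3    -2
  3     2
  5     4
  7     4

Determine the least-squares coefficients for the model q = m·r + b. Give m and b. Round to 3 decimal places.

m = 0.643, b = 0.071

With design matrix A, AᵀA = [[92, 12]; [12, 4]] and Aᵀq = [60, 8]ᵀ.
Δ = 92·4 − 12² = 224.
m = (60·4 − 12·8)/224 = 9/14; b = (92·8 − 12·60)/224 = 1/14.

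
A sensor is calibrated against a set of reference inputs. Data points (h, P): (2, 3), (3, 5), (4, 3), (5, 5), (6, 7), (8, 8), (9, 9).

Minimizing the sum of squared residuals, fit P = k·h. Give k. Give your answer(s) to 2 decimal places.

Normal-equation sums: Σh·h = 235.
For AᵀP: Σh·P = 245.
AᵀA·[k]ᵀ = AᵀP becomes [[235]]·[k]ᵀ = [245]ᵀ.
Hence k = 245 / 235 ≈ 1.04255.

k = 1.04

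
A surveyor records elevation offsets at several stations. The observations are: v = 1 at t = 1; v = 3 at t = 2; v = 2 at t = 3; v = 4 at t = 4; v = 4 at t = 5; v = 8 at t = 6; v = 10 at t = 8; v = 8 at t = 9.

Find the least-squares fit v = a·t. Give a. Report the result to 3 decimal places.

Compute the Gram sums: Σt·t = 236.
For Xᵀv: Σt·v = 249.
XᵀX·[a]ᵀ = Xᵀv becomes [[236]]·[a]ᵀ = [249]ᵀ.
a = 249/236 = 1.05508.

a = 1.055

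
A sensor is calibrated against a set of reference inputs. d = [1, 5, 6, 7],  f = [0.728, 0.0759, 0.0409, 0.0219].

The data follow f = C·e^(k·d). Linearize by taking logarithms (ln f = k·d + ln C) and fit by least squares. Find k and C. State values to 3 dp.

With ln fᵢ as the transformed response and dᵢ as the regressor:
Σd = 19.0000, Σ(d)² = 111.0000, Σln f = -9.9137, Σd·ln f = -59.1378.
Equations: 111.0000·k + 19.0000·ln C = -59.1378;  19.0000·k + 4·ln C = -9.9137.
Δ = 111.0000·4 − (19.0000)² = 83.0000; k = (-59.1378·4 − 19.0000·-9.9137)/83.0000 = -0.58062, ln C = (111.0000·-9.9137 − 19.0000·-59.1378)/83.0000 = 0.27950, so C = exp(0.27950) = 1.32247.

k = -0.581, C = 1.322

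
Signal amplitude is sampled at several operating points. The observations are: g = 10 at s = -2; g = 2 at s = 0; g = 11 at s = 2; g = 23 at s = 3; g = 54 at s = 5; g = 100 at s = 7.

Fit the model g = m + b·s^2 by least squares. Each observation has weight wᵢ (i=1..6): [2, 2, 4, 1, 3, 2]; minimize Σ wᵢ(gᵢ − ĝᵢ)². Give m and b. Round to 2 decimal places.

m = 2.92, b = 2.00

Setting ∂/∂m … = 0 gives: 14·m + 206·b = 453;  206·m + 6854·b = 14313.
(Σwᵢ·1 = 14, Σwᵢ·s^2 = 206, Σwᵢ·s^2·s^2 = 6854, Σwᵢ·g = 453, Σwᵢ·s^2·g = 14313.)
Determinant 14·6854 − 206² = 53520.
m = (453·6854 − 206·14313)/53520 = 3258/1115; b = (14·14313 − 206·453)/53520 = 4461/2230.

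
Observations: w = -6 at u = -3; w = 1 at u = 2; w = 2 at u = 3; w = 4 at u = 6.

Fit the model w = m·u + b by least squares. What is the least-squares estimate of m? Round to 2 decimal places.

Entries of MᵀM: Σu·u = 58, Σu = 8, Σ1 = 4.
For Mᵀw: Σu·w = 50, Σw = 1.
MᵀM·[m, b]ᵀ = Mᵀw becomes [[58, 8]; [8, 4]]·[m, b]ᵀ = [50, 1]ᵀ.
Determinant 58·4 − 8² = 168.
m = (50·4 − 8·1)/168 = 8/7; b = (58·1 − 8·50)/168 = -57/28.

m = 1.14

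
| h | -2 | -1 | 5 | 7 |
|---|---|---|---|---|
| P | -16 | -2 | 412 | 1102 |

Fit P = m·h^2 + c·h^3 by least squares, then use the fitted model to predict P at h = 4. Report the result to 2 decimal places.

P̂ = 216.56

From the data, Σh^2·h^2 = 3043, Σh^2·h^3 = 19899, Σh^3·h^3 = 133339.
And Σh^2·P = 64232, Σh^3·P = 429616.
AᵀA·[m, c]ᵀ = AᵀP becomes [[3043, 19899]; [19899, 133339]]·[m, c]ᵀ = [64232, 429616]ᵀ.
Determinant 3043·133339 − 19899² = 9780376.
m = (64232·133339 − 19899·429616)/9780376 = 1962733/1222547; c = (3043·429616 − 19899·64232)/9780376 = 3646115/1222547.
At h = 4: P̂ = (1962733/1222547)·(16) + (3646115/1222547)·(64) = 264755088/1222547.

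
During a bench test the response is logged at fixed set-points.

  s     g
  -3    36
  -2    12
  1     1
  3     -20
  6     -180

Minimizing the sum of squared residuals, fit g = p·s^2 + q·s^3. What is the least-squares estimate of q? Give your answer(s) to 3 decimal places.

With design matrix A, AᵀA = [[1475, 7745]; [7745, 48179]] and Aᵀg = [-6287, -40487]ᵀ.
det = 1475·48179 − 7745² = 11079000.
p = ((-6287)·48179 − 7745·(-40487))/11079000 = 1778407/1846500; q = (1475·(-40487) − 7745·(-6287))/11079000 = -367517/369300.

q = -0.995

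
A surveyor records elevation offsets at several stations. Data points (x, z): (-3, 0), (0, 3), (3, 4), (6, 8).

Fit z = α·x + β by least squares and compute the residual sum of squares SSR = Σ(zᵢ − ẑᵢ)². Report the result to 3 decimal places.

With design matrix M, MᵀM = [[54, 6]; [6, 4]] and Mᵀz = [60, 15]ᵀ.
Determinant 54·4 − 6² = 180.
α = (60·4 − 6·15)/180 = 5/6; β = (54·15 − 6·60)/180 = 5/2.
Residuals: 0, 1/2, -1, 1/2; SSR = 3/2.

SSR = 1.500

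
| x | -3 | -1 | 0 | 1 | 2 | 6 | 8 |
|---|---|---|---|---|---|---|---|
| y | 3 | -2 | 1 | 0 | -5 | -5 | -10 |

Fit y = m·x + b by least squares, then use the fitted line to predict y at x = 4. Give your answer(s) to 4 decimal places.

Entries of AᵀA: Σx·x = 115, Σx = 13, Σ1 = 7.
For Aᵀy: Σx·y = -127, Σy = -18.
So AᵀA·[m, b]ᵀ = Aᵀy: [[115, 13]; [13, 7]]·[m, b]ᵀ = [-127, -18]ᵀ.
Eliminating b: 7·(row 1) − 13·(row 2) gives 636·m = 7·(-127) − 13·(-18) = -655, so m = -655/636.
Then b = ((-18) − 13·(-655/636))/7 = -419/636.
At x = 4: ŷ = (-655/636)·(4) + (-419/636)·(1) = -1013/212.

ŷ = -4.7783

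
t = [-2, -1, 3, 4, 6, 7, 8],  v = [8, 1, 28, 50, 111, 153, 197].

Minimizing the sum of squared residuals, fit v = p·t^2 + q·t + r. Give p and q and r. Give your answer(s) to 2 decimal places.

The normal system XᵀX·[p, q, r]ᵀ = Xᵀv is [[8147, 1153, 179]; [1153, 179, 25]; [179, 25, 7]]·[p, q, r]ᵀ = [25186, 3580, 548]ᵀ.
Row-reducing yields p = 21085/7044, q = 6685/7044, r = -967/587.

p = 2.99, q = 0.95, r = -1.65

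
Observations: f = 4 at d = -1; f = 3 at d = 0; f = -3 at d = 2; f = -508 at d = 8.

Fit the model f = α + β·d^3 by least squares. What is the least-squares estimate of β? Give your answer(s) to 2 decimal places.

β = -1.00

AᵀA·[α, β]ᵀ = Aᵀf reads: 4·α + 519·β = -504;  519·α + 262209·β = -260124.
(Σ1 = 4, Σd^3 = 519, Σd^3·d^3 = 262209, Σf = -504, Σd^3·f = -260124.)
Determinant 4·262209 − 519² = 779475.
α = ((-504)·262209 − 519·(-260124))/779475 = 190068/51965; β = (4·(-260124) − 519·(-504))/779475 = -51928/51965.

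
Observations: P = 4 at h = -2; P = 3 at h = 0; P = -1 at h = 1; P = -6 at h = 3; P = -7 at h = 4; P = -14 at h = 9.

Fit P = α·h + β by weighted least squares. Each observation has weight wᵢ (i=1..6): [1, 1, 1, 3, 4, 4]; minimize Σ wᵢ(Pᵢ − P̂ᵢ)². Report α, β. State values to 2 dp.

XᵀWX·[α, β]ᵀ = XᵀWP reads: 420·α + 60·β = -679;  60·α + 14·β = -96.
(Σwᵢ·h·h = 420, Σwᵢ·h = 60, Σwᵢ·1 = 14, Σwᵢ·h·P = -679, Σwᵢ·P = -96.)
Eliminating β: 14·(row 1) − 60·(row 2) gives 2280·α = 14·(-679) − 60·(-96) = -3746, so α = -1873/1140.
Then β = ((-96) − 60·(-1873/1140))/14 = 7/38.

α = -1.64, β = 0.18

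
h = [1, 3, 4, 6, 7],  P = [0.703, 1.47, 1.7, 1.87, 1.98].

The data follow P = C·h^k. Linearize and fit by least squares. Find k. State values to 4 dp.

k = 0.5371

Let Y = ln P. Fitting Y = k·ln h + ln C by least squares:
Σln h = 6.2226, Σ(ln h)² = 10.1257, Σln P = 1.8725, Σln h·ln P = 3.6096.
Equations: 10.1257·k + 6.2226·ln C = 3.6096;  6.2226·k + 5·ln C = 1.8725.
Slope k = (n·Σln h·ln P − Σln h·Σln P)/(n·Σ(ln h)² − (Σln h)²) = (5·3.6096 − 6.2226·1.8725)/11.9082 = 0.53713; ln C = (Σln P − k·Σln h)/n = -0.29396.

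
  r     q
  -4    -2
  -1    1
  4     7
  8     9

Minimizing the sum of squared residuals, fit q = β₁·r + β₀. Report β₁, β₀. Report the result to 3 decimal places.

The normal equations are: 97·β₁ + 7·β₀ = 107;  7·β₁ + 4·β₀ = 15.
det = 97·4 − 7² = 339.
β₁ = (107·4 − 7·15)/339 = 323/339; β₀ = (97·15 − 7·107)/339 = 706/339.

β₁ = 0.953, β₀ = 2.083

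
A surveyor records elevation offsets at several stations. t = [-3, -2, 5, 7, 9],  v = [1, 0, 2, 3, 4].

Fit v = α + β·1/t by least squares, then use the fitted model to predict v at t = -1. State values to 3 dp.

Normal-equation sums: Σ1 = 5, Σ1/t = -239/630, Σ1/t·1/t = 172201/396900.
And Σv = 10, Σ1/t·v = 296/315.
So MᵀM·[α, β]ᵀ = Mᵀv: [[5, -239/630]; [-239/630, 172201/396900]]·[α, β]ᵀ = [10, 296/315]ᵀ.
Eliminating β: (172201/396900)·(row 1) − (-239/630)·(row 2) gives (200971/99225)·α = (172201/396900)·10 − (-239/630)·(296/315) = 44369/9450, so α = 931749/401942.
Then β = ((296/315) − (-239/630)·(931749/401942))/(172201/396900) = 842625/200971.
At t = -1: v̂ = (931749/401942)·(1) + (842625/200971)·(-1) = -753501/401942.

v̂ = -1.875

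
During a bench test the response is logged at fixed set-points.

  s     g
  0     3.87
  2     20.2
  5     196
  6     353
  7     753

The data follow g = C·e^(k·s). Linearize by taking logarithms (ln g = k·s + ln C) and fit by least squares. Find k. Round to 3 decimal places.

Let Y = ln g. Fitting Y = k·s + ln C by least squares:
XᵀX = [[114.0000, 20.0000]; [20.0000, 5]], rhs = [113.9692, 22.1276]ᵀ  (here Σs = 20.0000, Σ(s)² = 114.0000, Σln g = 22.1276, Σs·ln g = 113.9692).
Solving (det = 170.0000): k = 0.74879, ln C = 1.43036.

k = 0.749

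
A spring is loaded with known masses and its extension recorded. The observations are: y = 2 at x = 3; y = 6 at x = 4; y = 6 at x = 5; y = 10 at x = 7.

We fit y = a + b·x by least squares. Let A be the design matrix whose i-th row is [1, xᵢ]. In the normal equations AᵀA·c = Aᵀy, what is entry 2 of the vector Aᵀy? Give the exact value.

130

Entry 2 ↔ basis x, so (Aᵀy)_{2} = Σᵢ (x)·yᵢ = (3)·(2) + (4)·(6) + (5)·(6) + (7)·(10) = 130.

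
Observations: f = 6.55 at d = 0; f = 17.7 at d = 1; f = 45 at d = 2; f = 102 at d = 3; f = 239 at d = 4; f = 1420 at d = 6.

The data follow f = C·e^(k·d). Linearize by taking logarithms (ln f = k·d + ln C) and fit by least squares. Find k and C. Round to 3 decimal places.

k = 0.887, C = 7.059

With ln fᵢ as the transformed response and dᵢ as the regressor:
Sums: Σd = 16.0000, Σ(d)² = 66.0000, Σln f = 25.9195, Σd·ln f = 89.8181.
Normal system: [[66.0000, 16.0000]; [16.0000, 6]]·[k, ln C]ᵀ = [89.8181, 25.9195]ᵀ.
Solving (det = 140.0000): k = 0.88712, ln C = 1.95428, so C = exp(1.95428) = 7.05885.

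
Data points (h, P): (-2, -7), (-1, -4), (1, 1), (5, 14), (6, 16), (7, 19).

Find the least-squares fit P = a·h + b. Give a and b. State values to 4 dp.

Compute the Gram sums: Σh·h = 116, Σh = 16, Σ1 = 6.
Moment sums: Σh·P = 318, ΣP = 39.
Normal equations: [[116, 16]; [16, 6]]·[a, b]ᵀ = [318, 39]ᵀ.
det = 116·6 − 16² = 440.
a = (318·6 − 16·39)/440 = 321/110; b = (116·39 − 16·318)/440 = -141/110.

a = 2.9182, b = -1.2818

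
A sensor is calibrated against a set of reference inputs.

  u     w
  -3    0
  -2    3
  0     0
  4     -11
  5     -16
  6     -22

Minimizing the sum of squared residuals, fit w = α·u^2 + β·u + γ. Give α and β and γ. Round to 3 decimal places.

α = -0.417, β = -1.277, γ = 0.712

Normal-equation sums: Σu^2·u^2 = 2274, Σu^2·u = 370, Σu^2 = 90, Σu·u = 90, Σu = 10, Σ1 = 6.
Moment sums: Σu^2·w = -1356, Σu·w = -262, Σw = -46.
So XᵀX·[α, β, γ]ᵀ = Xᵀw: [[2274, 370, 90]; [370, 90, 10]; [90, 10, 6]]·[α, β, γ]ᵀ = [-1356, -262, -46]ᵀ.
Row-reducing yields α = -5/12, β = -281/220, γ = 47/66.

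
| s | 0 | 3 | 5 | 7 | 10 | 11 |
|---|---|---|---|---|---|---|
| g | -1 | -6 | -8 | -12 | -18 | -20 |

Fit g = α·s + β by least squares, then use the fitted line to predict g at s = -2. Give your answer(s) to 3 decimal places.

From the data, Σs·s = 304, Σs = 36, Σ1 = 6.
Right-hand side: Σs·g = -542, Σg = -65.
Normal equations: [[304, 36]; [36, 6]]·[α, β]ᵀ = [-542, -65]ᵀ.
Δ = 304·6 − 36² = 528.
α = ((-542)·6 − 36·(-65))/528 = -19/11; β = (304·(-65) − 36·(-542))/528 = -31/66.
At s = -2: ĝ = (-19/11)·(-2) + (-31/66)·(1) = 197/66.

ĝ = 2.985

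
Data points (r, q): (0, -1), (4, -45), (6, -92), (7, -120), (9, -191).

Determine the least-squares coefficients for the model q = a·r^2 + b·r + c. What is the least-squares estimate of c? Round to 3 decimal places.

c = -0.989

Normal-equation sums: Σr^2·r^2 = 10514, Σr^2·r = 1352, Σr^2 = 182, Σr·r = 182, Σr = 26, Σ1 = 5.
And Σr^2·q = -25383, Σr·q = -3291, Σq = -449.
Normal equations: [[10514, 1352, 182]; [1352, 182, 26]; [182, 26, 5]]·[a, b, c]ᵀ = [-25383, -3291, -449]ᵀ.
Inverting the 3×3 Gram matrix, [a, b, c]ᵀ = [-2257/1122, -43727/14586, -185/187]ᵀ.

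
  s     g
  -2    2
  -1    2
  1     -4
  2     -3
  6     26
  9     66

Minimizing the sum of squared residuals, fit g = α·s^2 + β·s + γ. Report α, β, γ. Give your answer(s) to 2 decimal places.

Forming AᵀA = [[7891, 945, 127]; [945, 127, 15]; [127, 15, 6]] and Aᵀg = [6276, 734, 89]ᵀ gives AᵀA·[α, β, γ]ᵀ = Aᵀg.
Row-reducing yields α = 108199/107846, β = -142253/107846, γ = -167432/53923.

α = 1.00, β = -1.32, γ = -3.11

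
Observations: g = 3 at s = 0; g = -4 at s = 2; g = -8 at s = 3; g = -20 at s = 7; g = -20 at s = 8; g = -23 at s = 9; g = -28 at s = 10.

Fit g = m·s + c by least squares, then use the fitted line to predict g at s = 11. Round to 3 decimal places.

Compute the Gram sums: Σs·s = 307, Σs = 39, Σ1 = 7.
And Σs·g = -819, Σg = -100.
Eliminating c: 7·(row 1) − 39·(row 2) gives 628·m = 7·(-819) − 39·(-100) = -1833, so m = -1833/628.
Then c = ((-100) − 39·(-1833/628))/7 = 1241/628.
At s = 11: ĝ = (-1833/628)·(11) + (1241/628)·(1) = -9461/314.

ĝ = -30.131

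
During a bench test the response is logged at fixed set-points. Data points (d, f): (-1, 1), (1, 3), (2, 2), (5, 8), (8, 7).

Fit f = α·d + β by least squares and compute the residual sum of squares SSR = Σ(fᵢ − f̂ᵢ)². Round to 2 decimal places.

Sums needed: Σd·d = 95, Σd = 15, Σ1 = 5.
Moment sums: Σd·f = 102, Σf = 21.
Normal equations: [[95, 15]; [15, 5]]·[α, β]ᵀ = [102, 21]ᵀ.
Eliminating β: 5·(row 1) − 15·(row 2) gives 250·α = 5·102 − 15·21 = 195, so α = 39/50.
Then β = (21 − 15·(39/50))/5 = 93/50.
Residuals: -2/25, 9/25, -71/50, 56/25, -11/10; SSR = 419/50.

SSR = 8.38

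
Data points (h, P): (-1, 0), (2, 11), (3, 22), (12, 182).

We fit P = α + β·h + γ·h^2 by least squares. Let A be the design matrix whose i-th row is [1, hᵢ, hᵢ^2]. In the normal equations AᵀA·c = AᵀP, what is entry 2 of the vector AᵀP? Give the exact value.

2272

Entry 2 ↔ basis h, so (AᵀP)_{2} = Σᵢ (h)·Pᵢ = (-1)·(0) + (2)·(11) + (3)·(22) + (12)·(182) = 2272.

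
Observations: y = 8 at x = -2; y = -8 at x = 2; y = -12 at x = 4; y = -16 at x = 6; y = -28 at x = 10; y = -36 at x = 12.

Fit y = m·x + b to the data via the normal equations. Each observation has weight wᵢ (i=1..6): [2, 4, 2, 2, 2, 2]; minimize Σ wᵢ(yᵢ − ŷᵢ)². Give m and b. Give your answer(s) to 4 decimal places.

m = -2.9280, b = -0.0640

From the data, Σwᵢ·x·x = 616, Σwᵢ·x = 68, Σwᵢ·1 = 14.
For AᵀWy: Σwᵢ·x·y = -1808, Σwᵢ·y = -200.
Normal equations: [[616, 68]; [68, 14]]·[m, b]ᵀ = [-1808, -200]ᵀ.
Eliminating b: 14·(row 1) − 68·(row 2) gives 4000·m = 14·(-1808) − 68·(-200) = -11712, so m = -366/125.
Then b = ((-200) − 68·(-366/125))/14 = -8/125.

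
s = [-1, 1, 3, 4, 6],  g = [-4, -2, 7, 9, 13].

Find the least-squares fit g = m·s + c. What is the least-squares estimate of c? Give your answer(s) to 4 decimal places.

Normal-equation sums: Σs·s = 63, Σs = 13, Σ1 = 5.
Right-hand side: Σs·g = 137, Σg = 23.
So MᵀM·[m, c]ᵀ = Mᵀg: [[63, 13]; [13, 5]]·[m, c]ᵀ = [137, 23]ᵀ.
Eliminating c: 5·(row 1) − 13·(row 2) gives 146·m = 5·137 − 13·23 = 386, so m = 193/73.
Then c = (23 − 13·(193/73))/5 = -166/73.

c = -2.2740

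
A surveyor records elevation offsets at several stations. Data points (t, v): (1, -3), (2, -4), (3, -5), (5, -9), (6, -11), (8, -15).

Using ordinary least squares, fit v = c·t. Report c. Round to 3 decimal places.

c = -1.849

Compute the Gram sums: Σt·t = 139.
And Σt·v = -257.
Hence c = -257 / 139 ≈ -1.84892.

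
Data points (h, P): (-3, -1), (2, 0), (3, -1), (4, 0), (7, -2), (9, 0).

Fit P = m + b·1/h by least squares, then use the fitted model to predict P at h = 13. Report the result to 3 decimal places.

From the data, Σ1 = 6, Σ1/h = 253/252, Σ1/h·1/h = 36037/63504.
And ΣP = -4, Σ1/h·P = -2/7.
So XᵀX·[m, b]ᵀ = XᵀP: [[6, 253/252]; [253/252, 36037/63504]]·[m, b]ᵀ = [-4, -2/7]ᵀ.
det = 6·(36037/63504) − (253/252)² = 152213/63504.
m = ((-4)·(36037/63504) − (253/252)·(-2/7))/(152213/63504) = -125932/152213; b = (6·(-2/7) − (253/252)·(-4))/(152213/63504) = 146160/152213.
At h = 13: P̂ = (-125932/152213)·(1) + (146160/152213)·(1/13) = -1490956/1978769.

P̂ = -0.753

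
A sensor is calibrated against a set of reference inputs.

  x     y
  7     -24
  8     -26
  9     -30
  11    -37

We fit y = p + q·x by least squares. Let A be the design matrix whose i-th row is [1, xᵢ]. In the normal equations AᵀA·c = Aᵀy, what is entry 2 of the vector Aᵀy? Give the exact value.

-1053

Entry 2 ↔ basis x, so (Aᵀy)_{2} = Σᵢ (x)·yᵢ = (7)·(-24) + (8)·(-26) + (9)·(-30) + (11)·(-37) = -1053.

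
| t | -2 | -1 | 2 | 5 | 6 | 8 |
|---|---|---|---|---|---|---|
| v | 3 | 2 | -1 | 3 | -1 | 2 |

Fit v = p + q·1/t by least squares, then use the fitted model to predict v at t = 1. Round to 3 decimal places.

Normal-equation sums: Σ1 = 6, Σ1/t = -61/120, Σ1/t·1/t = 22801/14400.
For Aᵀv: Σv = 8, Σ1/t·v = -199/60.
det = 6·(22801/14400) − (-61/120)² = 26617/2880.
p = (8·(22801/14400) − (-61/120)·(-199/60))/(26617/2880) = 31626/26617; q = (6·(-199/60) − (-61/120)·8)/(26617/2880) = -45600/26617.
At t = 1: v̂ = (31626/26617)·(1) + (-45600/26617)·(1) = -13974/26617.

v̂ = -0.525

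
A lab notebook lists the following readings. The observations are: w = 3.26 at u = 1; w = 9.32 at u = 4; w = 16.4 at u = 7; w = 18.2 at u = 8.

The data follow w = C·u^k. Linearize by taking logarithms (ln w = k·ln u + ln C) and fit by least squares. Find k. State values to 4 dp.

Linearized form: ln w = k·ln u + ln C. From the 4 transformed points,
XᵀX = [[10.0325, 5.4116]; [5.4116, 4]], rhs = [14.5710, 9.1126]ᵀ  (here Σln u = 5.4116, Σ(ln u)² = 10.0325, Σln w = 9.1126, Σln u·ln w = 14.5710).
Solving (det = 10.8439): k = 0.82719, ln C = 1.15903.

k = 0.8272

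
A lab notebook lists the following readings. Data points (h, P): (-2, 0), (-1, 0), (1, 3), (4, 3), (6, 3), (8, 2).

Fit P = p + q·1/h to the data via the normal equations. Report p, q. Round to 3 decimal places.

Compute the Gram sums: Σ1 = 6, Σ1/h = 1/24, Σ1/h·1/h = 1357/576.
Moment sums: ΣP = 11, Σ1/h·P = 9/2.
So MᵀM·[p, q]ᵀ = MᵀP: [[6, 1/24]; [1/24, 1357/576]]·[p, q]ᵀ = [11, 9/2]ᵀ.
Eliminating q: (1357/576)·(row 1) − (1/24)·(row 2) gives (8141/576)·p = (1357/576)·11 − (1/24)·(9/2) = 14819/576, so p = 2117/1163.
Then q = ((9/2) − (1/24)·(2117/1163))/(1357/576) = 2184/1163.

p = 1.820, q = 1.878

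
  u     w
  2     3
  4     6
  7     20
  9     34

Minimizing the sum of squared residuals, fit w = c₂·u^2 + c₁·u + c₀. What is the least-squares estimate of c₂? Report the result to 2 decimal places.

Normal-equation sums: Σu^2·u^2 = 9234, Σu^2·u = 1144, Σu^2 = 150, Σu·u = 150, Σu = 22, Σ1 = 4.
For Xᵀw: Σu^2·w = 3842, Σu·w = 476, Σw = 63.
Solving the 3×3 system (Gaussian elimination) gives c₂ = 11/20, c₁ = -919/580, c₀ = 2227/580.

c₂ = 0.55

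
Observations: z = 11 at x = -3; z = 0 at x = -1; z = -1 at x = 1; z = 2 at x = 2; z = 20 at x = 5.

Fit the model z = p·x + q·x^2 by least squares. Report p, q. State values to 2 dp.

p = -0.76, q = 0.95

Forming MᵀM = [[40, 106]; [106, 724]] and Mᵀz = [70, 606]ᵀ gives MᵀM·[p, q]ᵀ = Mᵀz.
det = 40·724 − 106² = 17724.
p = (70·724 − 106·606)/17724 = -3389/4431; q = (40·606 − 106·70)/17724 = 4205/4431.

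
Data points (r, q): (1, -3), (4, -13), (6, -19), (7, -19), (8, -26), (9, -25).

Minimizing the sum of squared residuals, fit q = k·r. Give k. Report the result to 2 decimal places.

Sums needed: Σr·r = 247.
And Σr·q = -735.
Normal equations: [[247]]·[k]ᵀ = [-735]ᵀ.
k = (-735)/247 = -2.97571.

k = -2.98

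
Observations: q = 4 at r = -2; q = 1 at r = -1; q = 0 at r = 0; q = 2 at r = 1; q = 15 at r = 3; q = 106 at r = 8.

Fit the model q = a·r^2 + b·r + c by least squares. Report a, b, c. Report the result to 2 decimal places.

Sums needed: Σr^2·r^2 = 4195, Σr^2·r = 531, Σr^2 = 79, Σr·r = 79, Σr = 9, Σ1 = 6.
For Mᵀq: Σr^2·q = 6938, Σr·q = 886, Σq = 128.
MᵀM·[a, b, c]ᵀ = Mᵀq becomes [[4195, 531, 79]; [531, 79, 9]; [79, 9, 6]]·[a, b, c]ᵀ = [6938, 886, 128]ᵀ.
Solving the 3×3 system (Gaussian elimination) gives a = 43331/27364, b = 17047/27364, c = -6165/13682.

a = 1.58, b = 0.62, c = -0.45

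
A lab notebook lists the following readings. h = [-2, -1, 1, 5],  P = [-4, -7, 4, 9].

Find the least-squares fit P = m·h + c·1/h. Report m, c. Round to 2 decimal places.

m = 1.59, c = 3.69

Sums needed: Σh·h = 31, Σh·1/h = 4, Σ1/h·1/h = 229/100.
And Σh·P = 64, Σ1/h·P = 74/5.
So XᵀX·[m, c]ᵀ = XᵀP: [[31, 4]; [4, 229/100]]·[m, c]ᵀ = [64, 74/5]ᵀ.
det = 31·(229/100) − 4² = 5499/100.
m = (64·(229/100) − 4·(74/5))/(5499/100) = 224/141; c = (31·(74/5) − 4·64)/(5499/100) = 520/141.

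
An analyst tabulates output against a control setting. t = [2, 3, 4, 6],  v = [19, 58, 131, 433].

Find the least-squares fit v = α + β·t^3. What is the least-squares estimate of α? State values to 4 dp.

From the data, Σ1 = 4, Σt^3 = 315, Σt^3·t^3 = 51545.
For Mᵀv: Σv = 641, Σt^3·v = 103630.
So MᵀM·[α, β]ᵀ = Mᵀv: [[4, 315]; [315, 51545]]·[α, β]ᵀ = [641, 103630]ᵀ.
Δ = 4·51545 − 315² = 106955.
α = (641·51545 − 315·103630)/106955 = 79379/21391; β = (4·103630 − 315·641)/106955 = 42521/21391.

α = 3.7109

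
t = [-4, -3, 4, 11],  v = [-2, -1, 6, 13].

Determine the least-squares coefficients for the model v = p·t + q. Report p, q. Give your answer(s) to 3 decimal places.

Forming XᵀX = [[162, 8]; [8, 4]] and Xᵀv = [178, 16]ᵀ gives XᵀX·[p, q]ᵀ = Xᵀv.
Δ = 162·4 − 8² = 584.
p = (178·4 − 8·16)/584 = 1; q = (162·16 − 8·178)/584 = 2.

p = 1.000, q = 2.000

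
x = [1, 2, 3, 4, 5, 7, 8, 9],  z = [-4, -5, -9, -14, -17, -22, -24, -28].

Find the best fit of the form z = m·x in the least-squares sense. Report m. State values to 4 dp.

The normal system AᵀA·[m]ᵀ = Aᵀz is [[249]]·[m]ᵀ = [-780]ᵀ.
m = (-780)/249 = -3.13253.

m = -3.1325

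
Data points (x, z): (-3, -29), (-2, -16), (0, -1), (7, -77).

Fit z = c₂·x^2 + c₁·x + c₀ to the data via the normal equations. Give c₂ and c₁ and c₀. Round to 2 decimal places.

c₂ = -2.02, c₁ = 3.29, c₀ = -1.10

Entries of AᵀA: Σx^2·x^2 = 2498, Σx^2·x = 308, Σx^2 = 62, Σx·x = 62, Σx = 2, Σ1 = 4.
Moment sums: Σx^2·z = -4098, Σx·z = -420, Σz = -123.
AᵀA·[c₂, c₁, c₀]ᵀ = Aᵀz becomes [[2498, 308, 62]; [308, 62, 2]; [62, 2, 4]]·[c₂, c₁, c₀]ᵀ = [-4098, -420, -123]ᵀ.
Inverting the 3×3 Gram matrix, [c₂, c₁, c₀]ᵀ = [-11459/5676, 18677/5676, -2087/1892]ᵀ.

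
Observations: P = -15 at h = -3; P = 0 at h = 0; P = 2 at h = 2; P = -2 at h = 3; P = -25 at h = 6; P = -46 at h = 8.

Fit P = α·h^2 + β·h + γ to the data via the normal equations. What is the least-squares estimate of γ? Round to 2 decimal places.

γ = 0.49

From the data, Σh^2·h^2 = 5570, Σh^2·h = 736, Σh^2 = 122, Σh·h = 122, Σh = 16, Σ1 = 6.
And Σh^2·P = -3989, Σh·P = -475, ΣP = -86.
AᵀA·[α, β, γ]ᵀ = AᵀP becomes [[5570, 736, 122]; [736, 122, 16]; [122, 16, 6]]·[α, β, γ]ᵀ = [-3989, -475, -86]ᵀ.
Row-reducing yields α = -5489/5460, β = 5753/2730, γ = 127/260.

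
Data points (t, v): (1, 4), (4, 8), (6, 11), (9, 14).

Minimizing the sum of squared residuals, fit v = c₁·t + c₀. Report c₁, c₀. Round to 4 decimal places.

c₁ = 1.2647, c₀ = 2.9265

Sums needed: Σt·t = 134, Σt = 20, Σ1 = 4.
For Mᵀv: Σt·v = 228, Σv = 37.
So MᵀM·[c₁, c₀]ᵀ = Mᵀv: [[134, 20]; [20, 4]]·[c₁, c₀]ᵀ = [228, 37]ᵀ.
Determinant 134·4 − 20² = 136.
c₁ = (228·4 − 20·37)/136 = 43/34; c₀ = (134·37 − 20·228)/136 = 199/68.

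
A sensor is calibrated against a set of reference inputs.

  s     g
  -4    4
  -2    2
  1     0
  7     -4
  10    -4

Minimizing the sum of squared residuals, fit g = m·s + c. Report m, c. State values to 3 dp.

Setting ∂/∂m … = 0 gives: 170·m + 12·c = -88;  12·m + 5·c = -2.
(Σs·s = 170, Σs = 12, Σ1 = 5, Σs·g = -88, Σg = -2.)
Eliminating c: 5·(row 1) − 12·(row 2) gives 706·m = 5·(-88) − 12·(-2) = -416, so m = -208/353.
Then c = ((-2) − 12·(-208/353))/5 = 358/353.

m = -0.589, c = 1.014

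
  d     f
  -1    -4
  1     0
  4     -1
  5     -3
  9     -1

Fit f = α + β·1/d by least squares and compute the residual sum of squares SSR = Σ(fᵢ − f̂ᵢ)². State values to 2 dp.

SSR = 2.81

Forming MᵀM = [[5, 101/180]; [101/180, 68521/32400]] and Mᵀf = [-9, 547/180]ᵀ gives MᵀM·[α, β]ᵀ = Mᵀf.
det = 5·(68521/32400) − (101/180)² = 83101/8100.
α = ((-9)·(68521/32400) − (101/180)·(547/180))/(83101/8100) = -167984/83101; β = (5·(547/180) − (101/180)·(-9))/(83101/8100) = 163980/83101.
Residuals: -440/83101, 4004/83101, 43888/83101, -114115/83101, 66663/83101; SSR = 233554/83101.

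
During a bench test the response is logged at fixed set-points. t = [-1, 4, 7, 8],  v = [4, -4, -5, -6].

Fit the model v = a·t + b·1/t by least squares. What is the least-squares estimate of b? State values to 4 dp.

Setting ∂/∂a … = 0 gives: 130·a + 4·b = -103;  4·a + (3445/3136)·b = -181/28.
Eliminating b: (3445/3136)·(row 1) − 4·(row 2) gives (198837/1568)·a = (3445/3136)·(-103) − 4·(-181/28) = -273747/3136, so a = -91249/132558.
Then b = ((-181/28) − 4·(-91249/132558))/(3445/3136) = -223888/66279.

b = -3.3780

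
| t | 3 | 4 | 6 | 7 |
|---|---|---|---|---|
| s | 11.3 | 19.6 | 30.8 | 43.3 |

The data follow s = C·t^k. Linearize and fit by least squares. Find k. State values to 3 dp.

Linearized form: ln s = k·ln t + ln C. From the 4 transformed points,
Σln t = 6.2226, Σ(ln t)² = 10.1257, Σln s = 12.5960, Σln t·ln s = 20.2626.
Equations: 10.1257·k + 6.2226·ln C = 20.2626;  6.2226·k + 4·ln C = 12.5960.
Slope k = (n·Σln t·ln s − Σln t·Σln s)/(n·Σ(ln t)² − (Σln t)²) = (4·20.2626 − 6.2226·12.5960)/1.7825 = 1.49850; ln C = (Σln s − k·Σln t)/n = 0.81787.

k = 1.498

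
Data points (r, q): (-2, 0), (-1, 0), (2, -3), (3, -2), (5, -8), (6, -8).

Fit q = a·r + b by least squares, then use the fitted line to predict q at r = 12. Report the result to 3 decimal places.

q̂ = -14.043

Normal-equation sums: Σr·r = 79, Σr = 13, Σ1 = 6.
Moment sums: Σr·q = -100, Σq = -21.
So XᵀX·[a, b]ᵀ = Xᵀq: [[79, 13]; [13, 6]]·[a, b]ᵀ = [-100, -21]ᵀ.
Eliminating b: 6·(row 1) − 13·(row 2) gives 305·a = 6·(-100) − 13·(-21) = -327, so a = -327/305.
Then b = ((-21) − 13·(-327/305))/6 = -359/305.
At r = 12: q̂ = (-327/305)·(12) + (-359/305)·(1) = -4283/305.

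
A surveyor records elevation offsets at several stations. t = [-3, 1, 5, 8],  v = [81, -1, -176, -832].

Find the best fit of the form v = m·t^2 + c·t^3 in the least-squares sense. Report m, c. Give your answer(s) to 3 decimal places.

m = 2.955, c = -1.995

Compute the Gram sums: Σt^2·t^2 = 4803, Σt^2·t^3 = 35651, Σt^3·t^3 = 278499.
For Xᵀv: Σt^2·v = -56920, Σt^3·v = -450172.
det = 4803·278499 − 35651² = 66636896.
m = ((-56920)·278499 − 35651·(-450172))/66636896 = 49229723/16659224; c = (4803·(-450172) − 35651·(-56920))/66636896 = -33230299/16659224.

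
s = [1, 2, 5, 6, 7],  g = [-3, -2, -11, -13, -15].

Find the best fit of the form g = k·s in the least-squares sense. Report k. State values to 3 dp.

k = -2.130

Normal-equation sums: Σs·s = 115.
Right-hand side: Σs·g = -245.
Hence k = -245 / 115 ≈ -2.13043.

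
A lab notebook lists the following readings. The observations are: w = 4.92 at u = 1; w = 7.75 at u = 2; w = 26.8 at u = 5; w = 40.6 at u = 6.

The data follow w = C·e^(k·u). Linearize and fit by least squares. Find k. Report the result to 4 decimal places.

k = 0.4198

With ln wᵢ as the transformed response and uᵢ as the regressor:
Σu = 14.0000, Σ(u)² = 66.0000, Σln w = 10.6332, Σu·ln w = 44.3533.
Equations: 66.0000·k + 14.0000·ln C = 44.3533;  14.0000·k + 4·ln C = 10.6332.
Slope k = (n·Σu·ln w − Σu·Σln w)/(n·Σ(u)² − (Σu)²) = (4·44.3533 − 14.0000·10.6332)/68.0000 = 0.41984; ln C = (Σln w − k·Σu)/n = 1.18887.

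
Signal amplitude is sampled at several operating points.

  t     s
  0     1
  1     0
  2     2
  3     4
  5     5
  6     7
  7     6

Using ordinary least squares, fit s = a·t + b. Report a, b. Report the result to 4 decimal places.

a = 0.9418, b = 0.3425

Sums needed: Σt·t = 124, Σt = 24, Σ1 = 7.
And Σt·s = 125, Σs = 25.
So MᵀM·[a, b]ᵀ = Mᵀs: [[124, 24]; [24, 7]]·[a, b]ᵀ = [125, 25]ᵀ.
Δ = 124·7 − 24² = 292.
a = (125·7 − 24·25)/292 = 275/292; b = (124·25 − 24·125)/292 = 25/73.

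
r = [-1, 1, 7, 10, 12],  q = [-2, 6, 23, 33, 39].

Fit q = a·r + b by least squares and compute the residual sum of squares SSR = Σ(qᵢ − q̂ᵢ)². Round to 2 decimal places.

Normal-equation sums: Σr·r = 295, Σr = 29, Σ1 = 5.
And Σr·q = 967, Σq = 99.
Δ = 295·5 − 29² = 634.
a = (967·5 − 29·99)/634 = 982/317; b = (295·99 − 29·967)/634 = 581/317.
Residuals: -233/317, 339/317, -164/317, 60/317, -2/317; SSR = 630/317.

SSR = 1.99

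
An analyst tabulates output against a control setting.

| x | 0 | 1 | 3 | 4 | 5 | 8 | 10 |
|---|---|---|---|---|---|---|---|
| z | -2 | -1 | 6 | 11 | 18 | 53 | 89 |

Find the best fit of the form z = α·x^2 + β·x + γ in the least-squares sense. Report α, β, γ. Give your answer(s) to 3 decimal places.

The normal system AᵀA·[α, β, γ]ᵀ = Aᵀz is [[15059, 1729, 215]; [1729, 215, 31]; [215, 31, 7]]·[α, β, γ]ᵀ = [12971, 1465, 174]ᵀ.
Inverting the 3×3 Gram matrix, [α, β, γ]ᵀ = [62105/62534, -62039/62534, -39175/31267]ᵀ.

α = 0.993, β = -0.992, γ = -1.253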